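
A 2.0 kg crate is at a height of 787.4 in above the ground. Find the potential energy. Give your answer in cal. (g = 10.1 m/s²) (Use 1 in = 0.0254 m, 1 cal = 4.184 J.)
Convert to SI: m = 2.0 kg, h = 20.0 m
PE = mgh = (2.0)(10.1)(20.0) = 403.999 J = 96.56 cal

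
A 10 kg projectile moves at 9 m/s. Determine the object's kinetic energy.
KE = ½mv² = ½(10)(9)² = 405.0 J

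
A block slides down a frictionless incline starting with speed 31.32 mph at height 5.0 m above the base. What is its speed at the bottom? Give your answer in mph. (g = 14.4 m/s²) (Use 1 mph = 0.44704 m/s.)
Convert to SI: v₀ = 14.0013 m/s, h = 5.0 m
½mv₀² + mgh = ½mv² ⇒ v = √(v₀² + 2gh) = √(14.0013² + 2·14.4·5.0) = 18.4401 m/s = 41.25 mph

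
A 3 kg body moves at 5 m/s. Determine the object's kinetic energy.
KE = ½mv² = ½(3)(5)² = 37.5 J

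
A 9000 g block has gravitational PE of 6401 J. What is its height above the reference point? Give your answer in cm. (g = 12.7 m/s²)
Convert to SI: m = 9.0 kg, PE = 6401.0 J
h = PE/(mg) = 6401.0/(9.0·12.7) = 56.0017 m = 5600 cm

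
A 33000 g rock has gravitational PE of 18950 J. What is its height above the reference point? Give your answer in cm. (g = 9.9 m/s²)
Convert to SI: m = 33.0 kg, PE = 18950.0 J
h = PE/(mg) = 18950.0/(33.0·9.9) = 58.0043 m = 5800 cm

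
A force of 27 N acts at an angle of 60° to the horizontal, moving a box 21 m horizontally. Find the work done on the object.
W = F·d·cosθ = (27)(21)cos(60°) = 283.5 J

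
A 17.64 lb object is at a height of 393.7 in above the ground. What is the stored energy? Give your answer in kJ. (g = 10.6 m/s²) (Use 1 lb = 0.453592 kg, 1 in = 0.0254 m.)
Convert to SI: m = 8.00136 kg, h = 9.99998 m
PE = mgh = (8.00136)(10.6)(9.99998) = 848.143 J = 0.8481 kJ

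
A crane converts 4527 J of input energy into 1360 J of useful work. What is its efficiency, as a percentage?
η = W_out/W_in = 1360/4527 = 30.04%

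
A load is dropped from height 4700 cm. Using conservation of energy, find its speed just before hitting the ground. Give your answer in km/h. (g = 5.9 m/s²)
Convert to SI: h = 47.0 m
mgh = ½mv² ⇒ v = √(2gh) = √(2·5.9·47.0) = 23.5499 m/s = 84.78 km/h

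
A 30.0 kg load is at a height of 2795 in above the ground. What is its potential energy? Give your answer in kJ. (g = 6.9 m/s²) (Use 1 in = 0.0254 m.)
Convert to SI: m = 30.0 kg, h = 70.993 m
PE = mgh = (30.0)(6.9)(70.993) = 14695.6 J = 14.7 kJ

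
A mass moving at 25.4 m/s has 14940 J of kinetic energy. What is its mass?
m = 2·KE/v² = 2·14940/(25.4)² = 46.31 kg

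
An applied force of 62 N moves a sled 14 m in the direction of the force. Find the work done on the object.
W = F·d = (62)(14) = 868.0 J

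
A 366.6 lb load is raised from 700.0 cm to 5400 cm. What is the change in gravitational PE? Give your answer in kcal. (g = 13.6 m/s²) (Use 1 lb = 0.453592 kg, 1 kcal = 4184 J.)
Convert to SI: m = 166.287 kg, Δh = 47.0 m
ΔPE = mgΔh = (166.287)(13.6)(47.0) = 106291 J = 25.4 kcal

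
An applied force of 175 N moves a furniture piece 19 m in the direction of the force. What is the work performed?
W = F·d = (175)(19) = 3325 J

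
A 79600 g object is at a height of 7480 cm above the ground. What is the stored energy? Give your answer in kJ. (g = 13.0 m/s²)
Convert to SI: m = 79.6 kg, h = 74.8 m
PE = mgh = (79.6)(13.0)(74.8) = 77403.0 J = 77.4 kJ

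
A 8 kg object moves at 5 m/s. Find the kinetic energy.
KE = ½mv² = ½(8)(5)² = 100.0 J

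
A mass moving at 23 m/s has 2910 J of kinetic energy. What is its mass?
m = 2·KE/v² = 2·2910/(23)² = 11.0 kg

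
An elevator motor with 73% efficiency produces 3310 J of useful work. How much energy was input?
W_in = W_out/η = 3310/0.73 = 4534 J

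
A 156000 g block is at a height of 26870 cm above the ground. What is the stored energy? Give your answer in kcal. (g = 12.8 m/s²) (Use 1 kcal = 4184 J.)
Convert to SI: m = 156.0 kg, h = 268.7 m
PE = mgh = (156.0)(12.8)(268.7) = 536540 J = 128.2 kcal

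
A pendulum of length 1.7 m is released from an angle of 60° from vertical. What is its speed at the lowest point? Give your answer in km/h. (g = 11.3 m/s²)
h = L(1 − cosθ) = 1.7(1 − cos60°) = 0.85 m
v = √(2gh) = √(2·11.3·0.85) = 4.38292 m/s = 15.78 km/h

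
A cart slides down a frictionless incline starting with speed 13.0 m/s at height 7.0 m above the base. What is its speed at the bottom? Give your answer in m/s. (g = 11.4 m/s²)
½mv₀² + mgh = ½mv² ⇒ v = √(v₀² + 2gh) = √(13.0² + 2·11.4·7.0) = 18.13 m/s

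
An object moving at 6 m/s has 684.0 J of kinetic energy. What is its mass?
m = 2·KE/v² = 2·684.0/(6)² = 38.0 kg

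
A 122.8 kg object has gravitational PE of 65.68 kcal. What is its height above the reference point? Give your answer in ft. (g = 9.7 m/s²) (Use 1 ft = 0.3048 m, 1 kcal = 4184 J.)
Convert to SI: m = 122.8 kg, PE = 274805 J
h = PE/(mg) = 274805/(122.8·9.7) = 230.704 m = 756.9 ft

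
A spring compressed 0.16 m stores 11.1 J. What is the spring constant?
k = 2·PE/x² = 2·11.1/(0.16)² = 867.2 N/m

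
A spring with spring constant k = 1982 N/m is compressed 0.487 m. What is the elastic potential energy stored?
PE = ½kx² = ½(1982)(0.487)² = 235.0 J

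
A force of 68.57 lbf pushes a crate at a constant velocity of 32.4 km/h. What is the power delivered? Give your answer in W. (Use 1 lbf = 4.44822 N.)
Convert to SI: F = 305.014 N, v = 9.0 m/s
P = Fv = (305.014)(9.0) = 2745 W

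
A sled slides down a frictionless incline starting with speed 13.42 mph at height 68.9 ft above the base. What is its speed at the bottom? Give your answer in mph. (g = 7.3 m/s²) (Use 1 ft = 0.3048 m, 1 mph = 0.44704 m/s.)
Convert to SI: v₀ = 5.99928 m/s, h = 21.0007 m
½mv₀² + mgh = ½mv² ⇒ v = √(v₀² + 2gh) = √(5.99928² + 2·7.3·21.0007) = 18.5095 m/s = 41.4 mph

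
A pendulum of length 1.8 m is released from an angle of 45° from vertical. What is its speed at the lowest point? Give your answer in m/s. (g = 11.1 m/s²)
h = L(1 − cosθ) = 1.8(1 − cos45°) = 0.527208 m
v = √(2gh) = √(2·11.1·0.527208) = 3.421 m/s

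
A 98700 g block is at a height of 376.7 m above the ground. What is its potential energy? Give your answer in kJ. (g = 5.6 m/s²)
Convert to SI: m = 98.7 kg, h = 376.7 m
PE = mgh = (98.7)(5.6)(376.7) = 208210 J = 208.2 kJ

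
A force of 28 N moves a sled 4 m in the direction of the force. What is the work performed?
W = F·d = (28)(4) = 112.0 J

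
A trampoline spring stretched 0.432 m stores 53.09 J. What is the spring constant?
k = 2·PE/x² = 2·53.09/(0.432)² = 569.0 N/m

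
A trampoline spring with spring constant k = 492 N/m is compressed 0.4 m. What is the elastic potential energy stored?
PE = ½kx² = ½(492)(0.4)² = 39.36 J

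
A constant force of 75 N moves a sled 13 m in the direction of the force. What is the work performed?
W = F·d = (75)(13) = 975.0 J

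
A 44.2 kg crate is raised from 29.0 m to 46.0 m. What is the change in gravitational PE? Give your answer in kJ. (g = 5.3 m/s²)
ΔPE = mgΔh = (44.2)(5.3)(17.0) = 3982.42 J = 3.982 kJ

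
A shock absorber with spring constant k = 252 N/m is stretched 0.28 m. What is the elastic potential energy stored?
PE = ½kx² = ½(252)(0.28)² = 9.878 J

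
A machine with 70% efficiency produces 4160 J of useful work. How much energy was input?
W_in = W_out/η = 4160/0.7 = 5943 J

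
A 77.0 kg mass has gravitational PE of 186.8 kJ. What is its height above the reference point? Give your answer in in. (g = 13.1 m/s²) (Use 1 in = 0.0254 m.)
Convert to SI: m = 77.0 kg, PE = 186800 J
h = PE/(mg) = 186800/(77.0·13.1) = 185.189 m = 7291 in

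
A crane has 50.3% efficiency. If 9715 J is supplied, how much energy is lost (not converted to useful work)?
W_lost = W_in(1 − η) = 9715·(1 − 0.503) = 4828 J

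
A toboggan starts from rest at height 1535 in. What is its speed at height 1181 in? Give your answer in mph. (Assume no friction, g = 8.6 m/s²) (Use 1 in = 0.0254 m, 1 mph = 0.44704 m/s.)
Convert to SI: h₁−h₂ = 8.9916 m
mgh₁ = mgh₂ + ½mv² ⇒ v = √(2g(h₁−h₂)) = √(2·8.6·8.9916) = 12.4361 m/s = 27.82 mph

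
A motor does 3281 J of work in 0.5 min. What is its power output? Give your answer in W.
Convert to SI: W = 3281.0 J, t = 30.0 s
P = W/t = 3281.0/30.0 = 109.4 W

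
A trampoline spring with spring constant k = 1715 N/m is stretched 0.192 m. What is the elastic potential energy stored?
PE = ½kx² = ½(1715)(0.192)² = 31.61 J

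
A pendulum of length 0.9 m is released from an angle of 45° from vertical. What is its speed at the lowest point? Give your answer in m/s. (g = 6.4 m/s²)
h = L(1 − cosθ) = 0.9(1 − cos45°) = 0.263604 m
v = √(2gh) = √(2·6.4·0.263604) = 1.837 m/s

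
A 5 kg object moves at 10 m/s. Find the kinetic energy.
KE = ½mv² = ½(5)(10)² = 250.0 J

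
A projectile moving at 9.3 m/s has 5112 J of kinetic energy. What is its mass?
m = 2·KE/v² = 2·5112/(9.3)² = 118.2 kg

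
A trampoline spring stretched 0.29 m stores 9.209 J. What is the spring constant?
k = 2·PE/x² = 2·9.209/(0.29)² = 219.0 N/m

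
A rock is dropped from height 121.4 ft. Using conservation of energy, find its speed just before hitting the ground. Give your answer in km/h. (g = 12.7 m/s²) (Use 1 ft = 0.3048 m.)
Convert to SI: h = 37.0027 m
mgh = ½mv² ⇒ v = √(2gh) = √(2·12.7·37.0027) = 30.6573 m/s = 110.4 km/h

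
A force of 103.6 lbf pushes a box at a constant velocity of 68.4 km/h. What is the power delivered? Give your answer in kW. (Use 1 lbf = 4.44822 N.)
Convert to SI: F = 460.836 N, v = 19.0 m/s
P = Fv = (460.836)(19.0) = 8755.88 W = 8.756 kW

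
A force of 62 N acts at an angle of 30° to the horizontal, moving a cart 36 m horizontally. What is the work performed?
W = F·d·cosθ = (62)(36)cos(30°) = 1933 J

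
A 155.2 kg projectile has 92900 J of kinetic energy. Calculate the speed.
v = √(2·KE/m) = √(2·92900/155.2) = 34.6 m/s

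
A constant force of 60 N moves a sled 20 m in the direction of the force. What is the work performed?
W = F·d = (60)(20) = 1200 J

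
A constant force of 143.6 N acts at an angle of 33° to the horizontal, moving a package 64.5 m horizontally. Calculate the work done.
W = F·d·cosθ = (143.6)(64.5)cos(33°) = 7768 J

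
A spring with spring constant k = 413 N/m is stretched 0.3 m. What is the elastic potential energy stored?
PE = ½kx² = ½(413)(0.3)² = 18.59 J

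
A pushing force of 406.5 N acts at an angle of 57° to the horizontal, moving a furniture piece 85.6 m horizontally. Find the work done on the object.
W = F·d·cosθ = (406.5)(85.6)cos(57°) = 18950 J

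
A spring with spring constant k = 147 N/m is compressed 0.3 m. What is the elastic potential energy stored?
PE = ½kx² = ½(147)(0.3)² = 6.615 J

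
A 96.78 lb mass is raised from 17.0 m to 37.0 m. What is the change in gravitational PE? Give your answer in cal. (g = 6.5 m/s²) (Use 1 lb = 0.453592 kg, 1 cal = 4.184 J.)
Convert to SI: m = 43.8986 kg, Δh = 20.0 m
ΔPE = mgΔh = (43.8986)(6.5)(20.0) = 5706.82 J = 1364 cal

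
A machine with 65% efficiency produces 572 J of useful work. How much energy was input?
W_in = W_out/η = 572/0.65 = 880.0 J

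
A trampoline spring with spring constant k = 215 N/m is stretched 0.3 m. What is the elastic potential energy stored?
PE = ½kx² = ½(215)(0.3)² = 9.675 J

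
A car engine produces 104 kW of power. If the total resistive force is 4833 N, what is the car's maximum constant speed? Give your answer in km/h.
P = Fv ⇒ v = P/F = 104000 W/4833.0 N = 21.5187 m/s = 77.47 km/h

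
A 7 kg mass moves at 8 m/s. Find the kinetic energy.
KE = ½mv² = ½(7)(8)² = 224.0 J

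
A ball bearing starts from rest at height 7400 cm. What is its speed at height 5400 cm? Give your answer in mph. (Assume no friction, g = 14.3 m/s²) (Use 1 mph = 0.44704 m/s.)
Convert to SI: h₁−h₂ = 20.0 m
mgh₁ = mgh₂ + ½mv² ⇒ v = √(2g(h₁−h₂)) = √(2·14.3·20.0) = 23.9165 m/s = 53.5 mph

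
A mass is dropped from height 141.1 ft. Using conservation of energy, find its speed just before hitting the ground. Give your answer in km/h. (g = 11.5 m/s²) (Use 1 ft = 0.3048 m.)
Convert to SI: h = 43.0073 m
mgh = ½mv² ⇒ v = √(2gh) = √(2·11.5·43.0073) = 31.451 m/s = 113.2 km/h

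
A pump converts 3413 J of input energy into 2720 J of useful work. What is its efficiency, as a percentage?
η = W_out/W_in = 2720/3413 = 79.7%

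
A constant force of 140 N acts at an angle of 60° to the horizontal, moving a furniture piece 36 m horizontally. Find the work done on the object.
W = F·d·cosθ = (140)(36)cos(60°) = 2520 J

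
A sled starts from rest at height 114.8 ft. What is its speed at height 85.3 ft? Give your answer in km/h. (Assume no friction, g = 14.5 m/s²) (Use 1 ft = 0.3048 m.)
Convert to SI: h₁−h₂ = 8.9916 m
mgh₁ = mgh₂ + ½mv² ⇒ v = √(2g(h₁−h₂)) = √(2·14.5·8.9916) = 16.148 m/s = 58.13 km/h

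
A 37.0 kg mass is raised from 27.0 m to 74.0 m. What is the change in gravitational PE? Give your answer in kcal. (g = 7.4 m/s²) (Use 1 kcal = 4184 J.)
ΔPE = mgΔh = (37.0)(7.4)(47.0) = 12868.6 J = 3.076 kcal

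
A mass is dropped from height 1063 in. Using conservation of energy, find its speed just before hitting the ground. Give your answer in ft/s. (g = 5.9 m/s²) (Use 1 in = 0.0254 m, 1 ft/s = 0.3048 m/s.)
Convert to SI: h = 27.0002 m
mgh = ½mv² ⇒ v = √(2gh) = √(2·5.9·27.0002) = 17.8494 m/s = 58.56 ft/s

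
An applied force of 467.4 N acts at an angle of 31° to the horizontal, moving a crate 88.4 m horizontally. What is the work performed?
W = F·d·cosθ = (467.4)(88.4)cos(31°) = 35420 J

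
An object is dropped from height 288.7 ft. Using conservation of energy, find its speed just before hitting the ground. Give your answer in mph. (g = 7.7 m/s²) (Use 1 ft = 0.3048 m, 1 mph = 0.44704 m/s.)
Convert to SI: h = 87.9958 m
mgh = ½mv² ⇒ v = √(2gh) = √(2·7.7·87.9958) = 36.8122 m/s = 82.35 mph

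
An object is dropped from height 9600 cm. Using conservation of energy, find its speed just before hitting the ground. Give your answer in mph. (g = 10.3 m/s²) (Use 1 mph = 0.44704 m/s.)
Convert to SI: h = 96.0 m
mgh = ½mv² ⇒ v = √(2gh) = √(2·10.3·96.0) = 44.4702 m/s = 99.48 mph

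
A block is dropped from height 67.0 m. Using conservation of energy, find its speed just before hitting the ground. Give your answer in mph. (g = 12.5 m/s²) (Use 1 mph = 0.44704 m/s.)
mgh = ½mv² ⇒ v = √(2gh) = √(2·12.5·67.0) = 40.9268 m/s = 91.55 mph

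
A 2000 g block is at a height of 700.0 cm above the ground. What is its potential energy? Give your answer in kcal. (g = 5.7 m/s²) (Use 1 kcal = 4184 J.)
Convert to SI: m = 2.0 kg, h = 7.0 m
PE = mgh = (2.0)(5.7)(7.0) = 79.8 J = 0.01907 kcal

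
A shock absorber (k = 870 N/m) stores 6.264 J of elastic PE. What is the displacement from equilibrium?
x = √(2·PE/k) = √(2·6.264/870) = 0.12 m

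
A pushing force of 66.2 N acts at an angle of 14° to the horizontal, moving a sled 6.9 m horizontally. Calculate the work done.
W = F·d·cosθ = (66.2)(6.9)cos(14°) = 443.2 J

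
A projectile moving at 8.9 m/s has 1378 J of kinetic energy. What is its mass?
m = 2·KE/v² = 2·1378/(8.9)² = 34.79 kg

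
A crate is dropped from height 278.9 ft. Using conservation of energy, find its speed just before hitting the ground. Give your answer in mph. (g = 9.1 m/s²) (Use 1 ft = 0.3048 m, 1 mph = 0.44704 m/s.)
Convert to SI: h = 85.0087 m
mgh = ½mv² ⇒ v = √(2gh) = √(2·9.1·85.0087) = 39.3339 m/s = 87.99 mph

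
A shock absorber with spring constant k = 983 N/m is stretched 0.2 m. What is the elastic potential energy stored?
PE = ½kx² = ½(983)(0.2)² = 19.66 J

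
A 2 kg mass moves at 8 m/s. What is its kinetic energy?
KE = ½mv² = ½(2)(8)² = 64.0 J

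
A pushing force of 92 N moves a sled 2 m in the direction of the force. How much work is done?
W = F·d = (92)(2) = 184.0 J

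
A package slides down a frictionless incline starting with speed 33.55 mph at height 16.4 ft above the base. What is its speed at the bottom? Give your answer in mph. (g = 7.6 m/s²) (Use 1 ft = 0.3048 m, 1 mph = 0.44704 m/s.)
Convert to SI: v₀ = 14.9982 m/s, h = 4.99872 m
½mv₀² + mgh = ½mv² ⇒ v = √(v₀² + 2gh) = √(14.9982² + 2·7.6·4.99872) = 17.3472 m/s = 38.8 mph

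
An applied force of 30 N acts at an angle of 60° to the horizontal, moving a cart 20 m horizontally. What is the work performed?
W = F·d·cosθ = (30)(20)cos(60°) = 300.0 J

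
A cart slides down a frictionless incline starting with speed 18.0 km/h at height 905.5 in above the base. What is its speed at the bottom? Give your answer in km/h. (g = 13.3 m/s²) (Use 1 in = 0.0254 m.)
Convert to SI: v₀ = 5.0 m/s, h = 22.9997 m
½mv₀² + mgh = ½mv² ⇒ v = √(v₀² + 2gh) = √(5.0² + 2·13.3·22.9997) = 25.23474 m/s = 90.85 km/h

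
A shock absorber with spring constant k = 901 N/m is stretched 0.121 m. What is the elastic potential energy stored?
PE = ½kx² = ½(901)(0.121)² = 6.596 J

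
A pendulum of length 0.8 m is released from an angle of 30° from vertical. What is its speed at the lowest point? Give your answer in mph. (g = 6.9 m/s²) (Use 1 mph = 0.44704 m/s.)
h = L(1 − cosθ) = 0.8(1 − cos30°) = 0.10718 m
v = √(2gh) = √(2·6.9·0.10718) = 1.216174 m/s = 2.721 mph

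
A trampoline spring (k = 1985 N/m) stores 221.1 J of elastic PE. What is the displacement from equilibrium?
x = √(2·PE/k) = √(2·221.1/1985) = 0.472 m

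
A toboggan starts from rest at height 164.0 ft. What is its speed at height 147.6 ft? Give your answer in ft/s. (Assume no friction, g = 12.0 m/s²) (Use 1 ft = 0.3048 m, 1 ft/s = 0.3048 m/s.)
Convert to SI: h₁−h₂ = 4.99872 m
mgh₁ = mgh₂ + ½mv² ⇒ v = √(2g(h₁−h₂)) = √(2·12.0·4.99872) = 10.953 m/s = 35.94 ft/s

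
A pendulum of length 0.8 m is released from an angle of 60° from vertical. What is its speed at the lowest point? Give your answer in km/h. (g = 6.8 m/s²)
h = L(1 − cosθ) = 0.8(1 − cos60°) = 0.4 m
v = √(2gh) = √(2·6.8·0.4) = 2.33238 m/s = 8.397 km/h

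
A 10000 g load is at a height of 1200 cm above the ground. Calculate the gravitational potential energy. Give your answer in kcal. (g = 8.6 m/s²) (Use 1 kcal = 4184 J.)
Convert to SI: m = 10.0 kg, h = 12.0 m
PE = mgh = (10.0)(8.6)(12.0) = 1032.0 J = 0.2467 kcal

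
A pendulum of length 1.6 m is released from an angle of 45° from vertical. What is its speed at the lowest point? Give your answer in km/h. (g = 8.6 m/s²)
h = L(1 − cosθ) = 1.6(1 − cos45°) = 0.468629 m
v = √(2gh) = √(2·8.6·0.468629) = 2.83909 m/s = 10.22 km/h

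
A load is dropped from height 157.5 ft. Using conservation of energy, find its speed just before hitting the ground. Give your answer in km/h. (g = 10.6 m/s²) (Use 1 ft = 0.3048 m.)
Convert to SI: h = 48.006 m
mgh = ½mv² ⇒ v = √(2gh) = √(2·10.6·48.006) = 31.9018 m/s = 114.8 km/h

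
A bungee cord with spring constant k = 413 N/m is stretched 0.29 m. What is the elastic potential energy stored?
PE = ½kx² = ½(413)(0.29)² = 17.37 J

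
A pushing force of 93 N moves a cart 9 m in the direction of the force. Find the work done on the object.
W = F·d = (93)(9) = 837.0 J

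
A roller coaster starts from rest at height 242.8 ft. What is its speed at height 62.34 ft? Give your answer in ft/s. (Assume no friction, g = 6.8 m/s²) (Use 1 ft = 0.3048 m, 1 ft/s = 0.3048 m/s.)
Convert to SI: h₁−h₂ = 55.0042 m
mgh₁ = mgh₂ + ½mv² ⇒ v = √(2g(h₁−h₂)) = √(2·6.8·55.0042) = 27.3506 m/s = 89.73 ft/s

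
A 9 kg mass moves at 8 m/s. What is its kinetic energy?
KE = ½mv² = ½(9)(8)² = 288.0 J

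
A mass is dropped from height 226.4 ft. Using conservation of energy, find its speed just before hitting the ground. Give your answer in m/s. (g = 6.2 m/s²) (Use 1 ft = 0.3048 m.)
Convert to SI: h = 69.0067 m
mgh = ½mv² ⇒ v = √(2gh) = √(2·6.2·69.0067) = 29.25 m/s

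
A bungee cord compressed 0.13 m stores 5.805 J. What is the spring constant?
k = 2·PE/x² = 2·5.805/(0.13)² = 687.0 N/m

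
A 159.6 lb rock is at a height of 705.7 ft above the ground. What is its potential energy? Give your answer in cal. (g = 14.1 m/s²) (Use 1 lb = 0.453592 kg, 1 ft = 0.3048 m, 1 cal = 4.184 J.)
Convert to SI: m = 72.3933 kg, h = 215.097 m
PE = mgh = (72.3933)(14.1)(215.097) = 219560 J = 52480 cal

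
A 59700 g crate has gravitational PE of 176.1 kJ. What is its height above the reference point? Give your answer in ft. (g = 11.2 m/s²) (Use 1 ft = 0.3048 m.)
Convert to SI: m = 59.7 kg, PE = 176100 J
h = PE/(mg) = 176100/(59.7·11.2) = 263.37 m = 864.1 ft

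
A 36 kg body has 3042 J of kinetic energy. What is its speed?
v = √(2·KE/m) = √(2·3042/36) = 13.0 m/s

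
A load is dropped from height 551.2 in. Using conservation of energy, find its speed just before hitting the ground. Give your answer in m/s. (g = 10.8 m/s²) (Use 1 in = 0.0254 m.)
Convert to SI: h = 14.0005 m
mgh = ½mv² ⇒ v = √(2gh) = √(2·10.8·14.0005) = 17.39 m/s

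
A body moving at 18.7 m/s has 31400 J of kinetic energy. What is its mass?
m = 2·KE/v² = 2·31400/(18.7)² = 179.6 kg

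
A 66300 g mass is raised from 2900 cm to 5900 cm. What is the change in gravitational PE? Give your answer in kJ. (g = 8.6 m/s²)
Convert to SI: m = 66.3 kg, Δh = 30.0 m
ΔPE = mgΔh = (66.3)(8.6)(30.0) = 17105.4 J = 17.11 kJ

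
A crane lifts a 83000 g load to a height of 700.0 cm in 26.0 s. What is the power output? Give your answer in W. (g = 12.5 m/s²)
Convert to SI: m = 83.0 kg, h = 7.0 m, t = 26.0 s
P = mgh/t = (83.0)(12.5)(7.0)/26.0 = 279.3 W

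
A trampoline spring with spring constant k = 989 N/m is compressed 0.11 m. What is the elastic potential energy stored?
PE = ½kx² = ½(989)(0.11)² = 5.983 J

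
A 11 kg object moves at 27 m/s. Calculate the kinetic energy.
KE = ½mv² = ½(11)(27)² = 4009.5 J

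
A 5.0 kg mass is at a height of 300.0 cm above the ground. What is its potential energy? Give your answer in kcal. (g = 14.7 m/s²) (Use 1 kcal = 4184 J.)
Convert to SI: m = 5.0 kg, h = 3.0 m
PE = mgh = (5.0)(14.7)(3.0) = 220.5 J = 0.0527 kcal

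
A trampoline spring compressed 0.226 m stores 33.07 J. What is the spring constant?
k = 2·PE/x² = 2·33.07/(0.226)² = 1295 N/m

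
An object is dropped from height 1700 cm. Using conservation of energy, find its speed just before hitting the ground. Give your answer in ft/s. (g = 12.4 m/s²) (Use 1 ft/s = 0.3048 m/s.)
Convert to SI: h = 17.0 m
mgh = ½mv² ⇒ v = √(2gh) = √(2·12.4·17.0) = 20.5329 m/s = 67.37 ft/s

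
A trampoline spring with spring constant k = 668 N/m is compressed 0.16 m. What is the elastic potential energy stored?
PE = ½kx² = ½(668)(0.16)² = 8.55 J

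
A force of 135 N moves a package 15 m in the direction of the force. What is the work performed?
W = F·d = (135)(15) = 2025 J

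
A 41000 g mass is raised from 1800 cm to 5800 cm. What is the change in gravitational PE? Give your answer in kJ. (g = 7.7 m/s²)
Convert to SI: m = 41.0 kg, Δh = 40.0 m
ΔPE = mgΔh = (41.0)(7.7)(40.0) = 12628.0 J = 12.63 kJ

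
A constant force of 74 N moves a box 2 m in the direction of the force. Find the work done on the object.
W = F·d = (74)(2) = 148.0 J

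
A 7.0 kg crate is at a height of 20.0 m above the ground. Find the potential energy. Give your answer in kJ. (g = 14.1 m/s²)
PE = mgh = (7.0)(14.1)(20.0) = 1974.0 J = 1.974 kJ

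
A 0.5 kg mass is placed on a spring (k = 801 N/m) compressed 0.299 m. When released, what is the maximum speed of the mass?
½kx² = ½mv² ⇒ v = x√(k/m) = (0.299)√(801/0.5) = 11.97 m/s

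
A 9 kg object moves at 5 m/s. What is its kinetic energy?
KE = ½mv² = ½(9)(5)² = 112.5 J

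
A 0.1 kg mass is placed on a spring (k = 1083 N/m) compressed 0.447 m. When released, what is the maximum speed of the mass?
½kx² = ½mv² ⇒ v = x√(k/m) = (0.447)√(1083/0.1) = 46.52 m/s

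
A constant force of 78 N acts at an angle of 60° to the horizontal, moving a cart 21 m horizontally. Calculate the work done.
W = F·d·cosθ = (78)(21)cos(60°) = 819.0 J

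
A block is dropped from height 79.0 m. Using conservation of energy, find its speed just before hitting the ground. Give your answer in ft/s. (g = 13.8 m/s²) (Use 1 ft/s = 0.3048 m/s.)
mgh = ½mv² ⇒ v = √(2gh) = √(2·13.8·79.0) = 46.6948 m/s = 153.2 ft/s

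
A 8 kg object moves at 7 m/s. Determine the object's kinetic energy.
KE = ½mv² = ½(8)(7)² = 196.0 J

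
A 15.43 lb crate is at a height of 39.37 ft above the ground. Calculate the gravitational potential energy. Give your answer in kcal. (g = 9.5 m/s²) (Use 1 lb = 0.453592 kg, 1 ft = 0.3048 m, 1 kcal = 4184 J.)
Convert to SI: m = 6.99892 kg, h = 12.0 m
PE = mgh = (6.99892)(9.5)(12.0) = 797.876 J = 0.1907 kcal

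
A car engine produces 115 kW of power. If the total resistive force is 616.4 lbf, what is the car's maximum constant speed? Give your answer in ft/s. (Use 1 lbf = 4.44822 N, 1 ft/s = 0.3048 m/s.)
Convert to SI: F = 2741.88 N
P = Fv ⇒ v = P/F = 115000 W/2741.88 N = 41.942 m/s = 137.6 ft/s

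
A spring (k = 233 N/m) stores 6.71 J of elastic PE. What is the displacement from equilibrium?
x = √(2·PE/k) = √(2·6.71/233) = 0.24 m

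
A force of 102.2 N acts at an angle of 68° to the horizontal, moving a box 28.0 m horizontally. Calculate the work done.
W = F·d·cosθ = (102.2)(28.0)cos(68°) = 1072 J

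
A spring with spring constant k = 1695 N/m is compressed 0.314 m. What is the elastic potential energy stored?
PE = ½kx² = ½(1695)(0.314)² = 83.56 J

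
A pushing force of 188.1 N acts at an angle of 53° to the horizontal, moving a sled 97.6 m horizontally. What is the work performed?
W = F·d·cosθ = (188.1)(97.6)cos(53°) = 11050 J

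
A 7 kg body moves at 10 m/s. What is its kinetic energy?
KE = ½mv² = ½(7)(10)² = 350.0 J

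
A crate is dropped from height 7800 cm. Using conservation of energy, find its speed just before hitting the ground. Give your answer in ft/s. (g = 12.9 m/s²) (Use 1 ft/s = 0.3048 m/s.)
Convert to SI: h = 78.0 m
mgh = ½mv² ⇒ v = √(2gh) = √(2·12.9·78.0) = 44.8598 m/s = 147.2 ft/s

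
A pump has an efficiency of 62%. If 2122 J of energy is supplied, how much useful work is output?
W_out = η·W_in = 0.62·2122 = 1315.64 J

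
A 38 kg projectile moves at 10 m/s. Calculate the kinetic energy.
KE = ½mv² = ½(38)(10)² = 1900.0 J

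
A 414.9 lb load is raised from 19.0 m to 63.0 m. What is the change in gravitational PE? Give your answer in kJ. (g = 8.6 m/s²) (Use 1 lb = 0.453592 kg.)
Convert to SI: m = 188.195 kg, Δh = 44.0 m
ΔPE = mgΔh = (188.195)(8.6)(44.0) = 71213.1 J = 71.21 kJ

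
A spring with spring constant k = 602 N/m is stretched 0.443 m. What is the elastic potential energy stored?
PE = ½kx² = ½(602)(0.443)² = 59.07 J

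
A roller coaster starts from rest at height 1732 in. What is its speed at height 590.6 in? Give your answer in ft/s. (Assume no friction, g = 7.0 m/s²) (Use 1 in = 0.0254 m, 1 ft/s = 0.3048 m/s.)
Convert to SI: h₁−h₂ = 28.9916 m
mgh₁ = mgh₂ + ½mv² ⇒ v = √(2g(h₁−h₂)) = √(2·7.0·28.9916) = 20.1465 m/s = 66.1 ft/s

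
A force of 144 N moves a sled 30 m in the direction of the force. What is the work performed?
W = F·d = (144)(30) = 4320 J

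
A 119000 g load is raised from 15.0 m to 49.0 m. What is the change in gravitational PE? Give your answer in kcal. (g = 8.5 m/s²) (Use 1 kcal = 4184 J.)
Convert to SI: m = 119.0 kg, Δh = 34.0 m
ΔPE = mgΔh = (119.0)(8.5)(34.0) = 34391.0 J = 8.22 kcal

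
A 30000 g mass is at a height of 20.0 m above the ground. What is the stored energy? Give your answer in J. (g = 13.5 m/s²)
Convert to SI: m = 30.0 kg, h = 20.0 m
PE = mgh = (30.0)(13.5)(20.0) = 8100 J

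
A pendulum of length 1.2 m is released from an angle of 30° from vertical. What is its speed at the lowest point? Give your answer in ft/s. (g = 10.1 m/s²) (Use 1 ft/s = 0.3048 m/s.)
h = L(1 − cosθ) = 1.2(1 − cos30°) = 0.16077 m
v = √(2gh) = √(2·10.1·0.16077) = 1.80209 m/s = 5.912 ft/s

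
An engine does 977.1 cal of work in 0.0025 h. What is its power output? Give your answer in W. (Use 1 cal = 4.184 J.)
Convert to SI: W = 4088.19 J, t = 9.0 s
P = W/t = 4088.19/9.0 = 454.2 W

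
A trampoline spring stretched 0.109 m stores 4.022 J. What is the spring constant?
k = 2·PE/x² = 2·4.022/(0.109)² = 677.0 N/m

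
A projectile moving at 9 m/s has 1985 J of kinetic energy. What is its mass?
m = 2·KE/v² = 2·1985/(9)² = 49.01 kg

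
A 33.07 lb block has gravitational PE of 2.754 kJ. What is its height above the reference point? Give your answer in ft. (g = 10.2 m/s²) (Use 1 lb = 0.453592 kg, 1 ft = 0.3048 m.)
Convert to SI: m = 15.0003 kg, PE = 2754.0 J
h = PE/(mg) = 2754.0/(15.0003·10.2) = 17.9997 m = 59.05 ft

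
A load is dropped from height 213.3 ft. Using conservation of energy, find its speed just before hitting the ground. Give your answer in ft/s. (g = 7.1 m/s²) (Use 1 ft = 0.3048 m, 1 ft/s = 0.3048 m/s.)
Convert to SI: h = 65.0138 m
mgh = ½mv² ⇒ v = √(2gh) = √(2·7.1·65.0138) = 30.3841 m/s = 99.69 ft/s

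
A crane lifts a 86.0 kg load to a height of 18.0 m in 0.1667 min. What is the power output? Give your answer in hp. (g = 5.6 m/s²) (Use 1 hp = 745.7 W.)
Convert to SI: m = 86.0 kg, h = 18.0 m, t = 10.002 s
P = mgh/t = (86.0)(5.6)(18.0)/10.002 = 866.707 W = 1.162 hp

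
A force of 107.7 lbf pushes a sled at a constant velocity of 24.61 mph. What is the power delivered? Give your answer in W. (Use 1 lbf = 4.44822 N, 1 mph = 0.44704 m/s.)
Convert to SI: F = 479.073 N, v = 11.0017 m/s
P = Fv = (479.073)(11.0017) = 5271 W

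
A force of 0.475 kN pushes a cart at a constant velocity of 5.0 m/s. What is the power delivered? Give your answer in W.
Convert to SI: F = 475.0 N, v = 5.0 m/s
P = Fv = (475.0)(5.0) = 2375 W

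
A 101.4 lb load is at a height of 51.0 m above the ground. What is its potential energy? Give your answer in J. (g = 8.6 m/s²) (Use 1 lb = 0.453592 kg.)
Convert to SI: m = 45.9942 kg, h = 51.0 m
PE = mgh = (45.9942)(8.6)(51.0) = 20170 J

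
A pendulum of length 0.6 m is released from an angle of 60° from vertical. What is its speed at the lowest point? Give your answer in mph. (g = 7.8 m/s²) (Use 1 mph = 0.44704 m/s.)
h = L(1 − cosθ) = 0.6(1 − cos60°) = 0.3 m
v = √(2gh) = √(2·7.8·0.3) = 2.16333 m/s = 4.839 mph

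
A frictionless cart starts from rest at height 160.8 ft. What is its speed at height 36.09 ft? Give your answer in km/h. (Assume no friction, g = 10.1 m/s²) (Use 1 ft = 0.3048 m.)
Convert to SI: h₁−h₂ = 38.0116 m
mgh₁ = mgh₂ + ½mv² ⇒ v = √(2g(h₁−h₂)) = √(2·10.1·38.0116) = 27.7098 m/s = 99.76 km/h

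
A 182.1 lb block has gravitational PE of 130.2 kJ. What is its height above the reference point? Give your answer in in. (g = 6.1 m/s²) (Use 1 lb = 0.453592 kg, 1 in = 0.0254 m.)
Convert to SI: m = 82.5991 kg, PE = 130200 J
h = PE/(mg) = 130200/(82.5991·6.1) = 258.408 m = 10170 in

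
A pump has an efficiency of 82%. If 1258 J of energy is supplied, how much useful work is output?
W_out = η·W_in = 0.82·1258 = 1031.56 J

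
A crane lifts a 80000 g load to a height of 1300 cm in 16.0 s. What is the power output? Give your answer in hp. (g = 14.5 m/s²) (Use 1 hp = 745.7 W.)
Convert to SI: m = 80.0 kg, h = 13.0 m, t = 16.0 s
P = mgh/t = (80.0)(14.5)(13.0)/16.0 = 942.5 W = 1.264 hp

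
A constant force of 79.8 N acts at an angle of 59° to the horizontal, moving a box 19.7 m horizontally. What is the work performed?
W = F·d·cosθ = (79.8)(19.7)cos(59°) = 809.7 J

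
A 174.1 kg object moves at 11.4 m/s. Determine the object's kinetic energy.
KE = ½mv² = ½(174.1)(11.4)² = 11310 J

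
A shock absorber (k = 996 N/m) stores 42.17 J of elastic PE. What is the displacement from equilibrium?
x = √(2·PE/k) = √(2·42.17/996) = 0.291 m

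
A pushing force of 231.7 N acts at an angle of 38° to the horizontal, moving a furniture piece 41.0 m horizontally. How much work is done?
W = F·d·cosθ = (231.7)(41.0)cos(38°) = 7486 J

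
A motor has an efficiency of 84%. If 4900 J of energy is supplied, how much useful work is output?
W_out = η·W_in = 0.84·4900 = 4116.0 J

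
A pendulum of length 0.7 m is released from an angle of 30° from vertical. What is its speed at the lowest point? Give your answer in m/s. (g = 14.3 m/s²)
h = L(1 − cosθ) = 0.7(1 − cos30°) = 0.0937822 m
v = √(2gh) = √(2·14.3·0.0937822) = 1.638 m/s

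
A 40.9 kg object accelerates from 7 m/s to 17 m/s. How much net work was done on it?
W = ΔKE = ½m(v₂² − v₁²) = ½(40.9)(17² − 7²) = 4908.0 J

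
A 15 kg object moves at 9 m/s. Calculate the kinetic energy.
KE = ½mv² = ½(15)(9)² = 607.5 J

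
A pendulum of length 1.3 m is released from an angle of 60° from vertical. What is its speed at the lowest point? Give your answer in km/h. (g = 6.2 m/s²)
h = L(1 − cosθ) = 1.3(1 − cos60°) = 0.65 m
v = √(2gh) = √(2·6.2·0.65) = 2.83901 m/s = 10.22 km/h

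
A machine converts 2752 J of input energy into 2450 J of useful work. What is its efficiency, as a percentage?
η = W_out/W_in = 2450/2752 = 89.03%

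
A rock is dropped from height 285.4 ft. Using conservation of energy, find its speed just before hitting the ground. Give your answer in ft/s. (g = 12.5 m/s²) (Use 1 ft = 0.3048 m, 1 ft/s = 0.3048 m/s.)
Convert to SI: h = 86.9899 m
mgh = ½mv² ⇒ v = √(2gh) = √(2·12.5·86.9899) = 46.6342 m/s = 153.0 ft/s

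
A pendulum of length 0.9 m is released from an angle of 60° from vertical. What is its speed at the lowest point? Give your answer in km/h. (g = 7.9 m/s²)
h = L(1 − cosθ) = 0.9(1 − cos60°) = 0.45 m
v = √(2gh) = √(2·7.9·0.45) = 2.66646 m/s = 9.599 km/h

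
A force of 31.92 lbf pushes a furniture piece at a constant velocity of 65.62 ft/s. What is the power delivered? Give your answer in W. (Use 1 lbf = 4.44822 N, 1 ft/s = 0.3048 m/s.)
Convert to SI: F = 141.987 N, v = 20.001 m/s
P = Fv = (141.987)(20.001) = 2840 W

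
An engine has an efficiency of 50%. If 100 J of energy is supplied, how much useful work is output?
W_out = η·W_in = 0.5·100 = 50.0 J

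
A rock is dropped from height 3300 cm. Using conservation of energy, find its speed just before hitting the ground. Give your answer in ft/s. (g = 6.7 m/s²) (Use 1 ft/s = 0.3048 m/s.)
Convert to SI: h = 33.0 m
mgh = ½mv² ⇒ v = √(2gh) = √(2·6.7·33.0) = 21.0286 m/s = 68.99 ft/s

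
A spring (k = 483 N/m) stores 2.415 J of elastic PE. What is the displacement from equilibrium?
x = √(2·PE/k) = √(2·2.415/483) = 0.1 m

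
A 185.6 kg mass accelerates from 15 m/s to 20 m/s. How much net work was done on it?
W = ΔKE = ½m(v₂² − v₁²) = ½(185.6)(20² − 15²) = 16240.0 J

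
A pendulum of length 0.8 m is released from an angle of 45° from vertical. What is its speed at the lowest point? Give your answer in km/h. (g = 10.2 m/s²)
h = L(1 − cosθ) = 0.8(1 − cos45°) = 0.234315 m
v = √(2gh) = √(2·10.2·0.234315) = 2.18633 m/s = 7.871 km/h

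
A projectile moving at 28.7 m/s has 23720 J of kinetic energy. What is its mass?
m = 2·KE/v² = 2·23720/(28.7)² = 57.59 kg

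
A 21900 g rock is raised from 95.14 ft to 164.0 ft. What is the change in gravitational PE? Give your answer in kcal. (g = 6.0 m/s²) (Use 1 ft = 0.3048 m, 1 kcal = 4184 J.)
Convert to SI: m = 21.9 kg, Δh = 20.9885 m
ΔPE = mgΔh = (21.9)(6.0)(20.9885) = 2757.89 J = 0.6592 kcal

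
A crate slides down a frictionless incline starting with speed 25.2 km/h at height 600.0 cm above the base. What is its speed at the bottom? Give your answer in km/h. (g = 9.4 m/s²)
Convert to SI: v₀ = 7.0 m/s, h = 6.0 m
½mv₀² + mgh = ½mv² ⇒ v = √(v₀² + 2gh) = √(7.0² + 2·9.4·6.0) = 12.7201 m/s = 45.79 km/h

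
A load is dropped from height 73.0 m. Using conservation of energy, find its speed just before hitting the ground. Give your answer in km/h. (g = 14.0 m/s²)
mgh = ½mv² ⇒ v = √(2gh) = √(2·14.0·73.0) = 45.2106 m/s = 162.8 km/h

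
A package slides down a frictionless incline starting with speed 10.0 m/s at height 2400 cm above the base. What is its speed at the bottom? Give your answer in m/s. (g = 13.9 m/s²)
Convert to SI: v₀ = 10.0 m/s, h = 24.0 m
½mv₀² + mgh = ½mv² ⇒ v = √(v₀² + 2gh) = √(10.0² + 2·13.9·24.0) = 27.7 m/s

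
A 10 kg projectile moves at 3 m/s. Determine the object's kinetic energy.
KE = ½mv² = ½(10)(3)² = 45.0 J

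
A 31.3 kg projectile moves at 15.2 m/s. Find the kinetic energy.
KE = ½mv² = ½(31.3)(15.2)² = 3616 J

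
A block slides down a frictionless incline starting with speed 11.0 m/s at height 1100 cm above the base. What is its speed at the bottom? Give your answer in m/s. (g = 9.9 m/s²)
Convert to SI: v₀ = 11.0 m/s, h = 11.0 m
½mv₀² + mgh = ½mv² ⇒ v = √(v₀² + 2gh) = √(11.0² + 2·9.9·11.0) = 18.41 m/s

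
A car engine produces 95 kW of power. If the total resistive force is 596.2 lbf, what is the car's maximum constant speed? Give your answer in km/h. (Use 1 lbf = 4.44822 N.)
Convert to SI: F = 2652.03 N
P = Fv ⇒ v = P/F = 95000 W/2652.03 N = 35.8216 m/s = 129.0 km/h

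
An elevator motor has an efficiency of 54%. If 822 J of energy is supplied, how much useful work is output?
W_out = η·W_in = 0.54·822 = 443.88 J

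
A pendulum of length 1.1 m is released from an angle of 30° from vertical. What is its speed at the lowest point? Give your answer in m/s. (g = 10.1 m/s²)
h = L(1 − cosθ) = 1.1(1 − cos30°) = 0.147372 m
v = √(2gh) = √(2·10.1·0.147372) = 1.725 m/s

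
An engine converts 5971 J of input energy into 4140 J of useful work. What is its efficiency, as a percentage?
η = W_out/W_in = 4140/5971 = 69.34%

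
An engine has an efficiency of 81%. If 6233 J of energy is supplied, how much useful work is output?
W_out = η·W_in = 0.81·6233 = 5048.73 J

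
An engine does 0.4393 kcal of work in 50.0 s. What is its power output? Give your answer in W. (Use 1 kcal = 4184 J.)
Convert to SI: W = 1838.03 J, t = 50.0 s
P = W/t = 1838.03/50.0 = 36.76 W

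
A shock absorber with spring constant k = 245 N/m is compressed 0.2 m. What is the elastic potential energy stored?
PE = ½kx² = ½(245)(0.2)² = 4.9 J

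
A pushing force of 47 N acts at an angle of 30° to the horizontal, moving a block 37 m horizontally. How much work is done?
W = F·d·cosθ = (47)(37)cos(30°) = 1506 J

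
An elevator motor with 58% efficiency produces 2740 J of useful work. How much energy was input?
W_in = W_out/η = 2740/0.58 = 4724 J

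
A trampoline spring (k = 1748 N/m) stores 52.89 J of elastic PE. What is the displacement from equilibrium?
x = √(2·PE/k) = √(2·52.89/1748) = 0.246 m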